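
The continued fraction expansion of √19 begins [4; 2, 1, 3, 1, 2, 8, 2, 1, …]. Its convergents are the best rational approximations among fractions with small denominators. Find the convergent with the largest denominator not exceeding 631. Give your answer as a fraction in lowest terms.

1421/326

a_0 = 4: 4/1  (≤ bound)
a_1 = 2: 9/2  (≤ bound)
a_2 = 1: 13/3  (≤ bound)
a_3 = 3: 48/11  (≤ bound)
a_4 = 1: 61/14  (≤ bound)
a_5 = 2: 170/39  (≤ bound)
a_6 = 8: 1421/326  (≤ bound)
a_7 = 2: 3012/691  (> 631, stop)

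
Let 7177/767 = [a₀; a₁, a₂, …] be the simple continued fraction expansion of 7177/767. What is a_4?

⌊7177/767⌋ = 9, remainder 274
⌊767/274⌋ = 2, remainder 219
⌊274/219⌋ = 1, remainder 55
⌊219/55⌋ = 3, remainder 54
⌊55/54⌋ = 1, remainder 1

1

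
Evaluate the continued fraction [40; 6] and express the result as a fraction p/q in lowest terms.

Starting at the tail and folding back:
Start with 6.
40 + 1/(6/1) = 40 + 1/6 = 241/6

241/6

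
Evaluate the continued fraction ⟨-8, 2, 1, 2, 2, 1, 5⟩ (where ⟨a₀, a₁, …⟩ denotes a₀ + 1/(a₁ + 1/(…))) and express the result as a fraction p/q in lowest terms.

Starting at the tail and folding back:
Start with 5.
1 + 1/(5/1) = 1 + 1/5 = 6/5
2 + 1/(6/5) = 2 + 5/6 = 17/6
2 + 1/(17/6) = 2 + 6/17 = 40/17
1 + 1/(40/17) = 1 + 17/40 = 57/40
2 + 1/(57/40) = 2 + 40/57 = 154/57
-8 + 1/(154/57) = -8 + 57/154 = -1175/154

-1175/154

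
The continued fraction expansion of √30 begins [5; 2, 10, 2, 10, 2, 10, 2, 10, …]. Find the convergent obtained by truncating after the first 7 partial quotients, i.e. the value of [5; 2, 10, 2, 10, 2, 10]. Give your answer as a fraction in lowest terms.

55435/10121

Collapse the nested fraction from the inside out:
Start with 10.
2 + 1/(10/1) = 2 + 1/10 = 21/10
10 + 1/(21/10) = 10 + 10/21 = 220/21
2 + 1/(220/21) = 2 + 21/220 = 461/220
10 + 1/(461/220) = 10 + 220/461 = 4830/461
2 + 1/(4830/461) = 2 + 461/4830 = 10121/4830
5 + 1/(10121/4830) = 5 + 4830/10121 = 55435/10121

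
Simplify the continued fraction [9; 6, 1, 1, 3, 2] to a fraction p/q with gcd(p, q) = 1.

961/105

Collapse the nested fraction from the inside out:
Start with 2.
3 + 1/(2/1) = 3 + 1/2 = 7/2
1 + 1/(7/2) = 1 + 2/7 = 9/7
1 + 1/(9/7) = 1 + 7/9 = 16/9
6 + 1/(16/9) = 6 + 9/16 = 105/16
9 + 1/(105/16) = 9 + 16/105 = 961/105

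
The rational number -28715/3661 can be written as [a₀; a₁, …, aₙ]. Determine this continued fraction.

-28715 ÷ 3661 → quotient -8, remainder 573
3661 ÷ 573 → quotient 6, remainder 223
573 ÷ 223 → quotient 2, remainder 127
223 ÷ 127 → quotient 1, remainder 96
127 ÷ 96 → quotient 1, remainder 31
96 ÷ 31 → quotient 3, remainder 3
31 ÷ 3 → quotient 10, remainder 1
3 ÷ 1 → quotient 3, remainder 0

[-8; 6, 2, 1, 1, 3, 10, 3]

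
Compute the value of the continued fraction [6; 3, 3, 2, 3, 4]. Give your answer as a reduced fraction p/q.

2137/339

Work from the innermost term outward:
Start with 4.
3 + 1/(4/1) = 3 + 1/4 = 13/4
2 + 1/(13/4) = 2 + 4/13 = 30/13
3 + 1/(30/13) = 3 + 13/30 = 103/30
3 + 1/(103/30) = 3 + 30/103 = 339/103
6 + 1/(339/103) = 6 + 103/339 = 2137/339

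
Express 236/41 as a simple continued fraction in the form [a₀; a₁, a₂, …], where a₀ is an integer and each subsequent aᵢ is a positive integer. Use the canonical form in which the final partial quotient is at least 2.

[5; 1, 3, 10]

Repeatedly divide and take the remainder:
236 = 5·41 + 31, so a_0 = 5
41 = 1·31 + 10, so a_1 = 1
31 = 3·10 + 1, so a_2 = 3
10 = 10·1 + 0, so a_3 = 10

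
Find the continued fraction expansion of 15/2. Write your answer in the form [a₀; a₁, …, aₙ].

Apply division with remainder until the remainder is 0:
15 = 7·2 + 1, so a_0 = 7
2 = 2·1 + 0, so a_1 = 2

[7; 2]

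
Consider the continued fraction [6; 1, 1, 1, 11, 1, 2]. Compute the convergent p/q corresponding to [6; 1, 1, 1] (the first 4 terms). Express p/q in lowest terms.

20/3

Work from the innermost term outward:
Start with 1.
1 + 1/(1/1) = 1 + 1/1 = 2/1
1 + 1/(2/1) = 1 + 1/2 = 3/2
6 + 1/(3/2) = 6 + 2/3 = 20/3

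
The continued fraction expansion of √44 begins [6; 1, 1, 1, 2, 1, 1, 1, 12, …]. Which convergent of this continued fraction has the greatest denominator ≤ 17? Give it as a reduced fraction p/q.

a_0 = 6: 6/1  (≤ bound)
a_1 = 1: 7/1  (≤ bound)
a_2 = 1: 13/2  (≤ bound)
a_3 = 1: 20/3  (≤ bound)
a_4 = 2: 53/8  (≤ bound)
a_5 = 1: 73/11  (≤ bound)
a_6 = 1: 126/19  (> 17, stop)

73/11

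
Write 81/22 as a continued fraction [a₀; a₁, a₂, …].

[3; 1, 2, 7]

Apply division with remainder until the remainder is 0:
81 = 3·22 + 15, so a_0 = 3
22 = 1·15 + 7, so a_1 = 1
15 = 2·7 + 1, so a_2 = 2
7 = 7·1 + 0, so a_3 = 7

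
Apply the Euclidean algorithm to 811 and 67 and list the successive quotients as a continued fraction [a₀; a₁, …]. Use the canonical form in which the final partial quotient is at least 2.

Repeatedly divide and take the remainder:
811 ÷ 67 → quotient 12, remainder 7
67 ÷ 7 → quotient 9, remainder 4
7 ÷ 4 → quotient 1, remainder 3
4 ÷ 3 → quotient 1, remainder 1
3 ÷ 1 → quotient 3, remainder 0

[12; 9, 1, 1, 3]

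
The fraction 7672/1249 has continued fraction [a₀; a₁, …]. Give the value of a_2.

59

Run the Euclidean algorithm, recording each quotient:
7672 ÷ 1249 → quotient 6, remainder 178
1249 ÷ 178 → quotient 7, remainder 3
178 ÷ 3 → quotient 59, remainder 1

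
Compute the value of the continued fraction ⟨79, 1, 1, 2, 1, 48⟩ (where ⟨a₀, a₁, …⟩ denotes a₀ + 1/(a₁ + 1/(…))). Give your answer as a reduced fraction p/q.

27134/341

Start with 48.
1 + 1/(48/1) = 1 + 1/48 = 49/48
2 + 1/(49/48) = 2 + 48/49 = 146/49
1 + 1/(146/49) = 1 + 49/146 = 195/146
1 + 1/(195/146) = 1 + 146/195 = 341/195
79 + 1/(341/195) = 79 + 195/341 = 27134/341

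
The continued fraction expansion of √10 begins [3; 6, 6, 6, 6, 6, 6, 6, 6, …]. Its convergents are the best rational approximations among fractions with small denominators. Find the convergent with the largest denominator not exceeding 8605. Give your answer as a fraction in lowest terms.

List convergents until the denominator exceeds the bound:
a_0 = 3: 3/1  (≤ bound)
a_1 = 6: 19/6  (≤ bound)
a_2 = 6: 117/37  (≤ bound)
a_3 = 6: 721/228  (≤ bound)
a_4 = 6: 4443/1405  (≤ bound)
a_5 = 6: 27379/8658  (> 8605, stop)

4443/1405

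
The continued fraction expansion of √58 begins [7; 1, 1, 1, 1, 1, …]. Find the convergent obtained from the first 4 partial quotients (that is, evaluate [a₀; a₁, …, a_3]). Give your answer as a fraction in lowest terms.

Start with 1.
1 + 1/(1/1) = 1 + 1/1 = 2/1
1 + 1/(2/1) = 1 + 1/2 = 3/2
7 + 1/(3/2) = 7 + 2/3 = 23/3

23/3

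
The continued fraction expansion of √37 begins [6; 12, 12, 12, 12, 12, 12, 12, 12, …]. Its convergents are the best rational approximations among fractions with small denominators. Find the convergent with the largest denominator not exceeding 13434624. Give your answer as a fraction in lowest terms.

18798954/3090529

List convergents until the denominator exceeds the bound:
a_0 = 6: 6/1  (≤ bound)
a_1 = 12: 73/12  (≤ bound)
a_2 = 12: 882/145  (≤ bound)
a_3 = 12: 10657/1752  (≤ bound)
a_4 = 12: 128766/21169  (≤ bound)
a_5 = 12: 1555849/255780  (≤ bound)
a_6 = 12: 18798954/3090529  (≤ bound)
a_7 = 12: 227143297/37342128  (> 13434624, stop)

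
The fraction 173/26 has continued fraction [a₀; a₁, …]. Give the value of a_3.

1

173 ÷ 26 → quotient 6, remainder 17
26 ÷ 17 → quotient 1, remainder 9
17 ÷ 9 → quotient 1, remainder 8
9 ÷ 8 → quotient 1, remainder 1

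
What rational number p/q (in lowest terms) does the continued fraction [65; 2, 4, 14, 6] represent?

a_0 = 65: 65/1
a_1 = 2: 131/2
a_2 = 4: 589/9
a_3 = 14: 8377/128
a_4 = 6: 50851/777

50851/777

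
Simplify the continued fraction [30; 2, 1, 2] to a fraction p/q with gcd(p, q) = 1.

Build up convergents one term at a time:
a_0 = 30: 30/1
a_1 = 2: 61/2
a_2 = 1: 91/3
a_3 = 2: 243/8

243/8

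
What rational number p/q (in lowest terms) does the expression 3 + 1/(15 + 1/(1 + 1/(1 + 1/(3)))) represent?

334/109

Use the convergent recurrence hₖ = aₖ·hₖ₋₁ + hₖ₋₂ (and likewise for the denominators kₖ):
a_0 = 3: 3/1
a_1 = 15: 46/15
a_2 = 1: 49/16
a_3 = 1: 95/31
a_4 = 3: 334/109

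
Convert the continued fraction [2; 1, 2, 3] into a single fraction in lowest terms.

Work from the innermost term outward:
Start with 3.
2 + 1/(3/1) = 2 + 1/3 = 7/3
1 + 1/(7/3) = 1 + 3/7 = 10/7
2 + 1/(10/7) = 2 + 7/10 = 27/10

27/10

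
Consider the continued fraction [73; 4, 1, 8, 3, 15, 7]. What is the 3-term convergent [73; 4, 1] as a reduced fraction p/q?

366/5

a_0 = 73: 73/1
a_1 = 4: 293/4
a_2 = 1: 366/5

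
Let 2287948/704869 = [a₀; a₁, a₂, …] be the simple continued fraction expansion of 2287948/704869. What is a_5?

15

Apply division with remainder until the remainder is 0:
⌊2287948/704869⌋ = 3, remainder 173341
⌊704869/173341⌋ = 4, remainder 11505
⌊173341/11505⌋ = 15, remainder 766
⌊11505/766⌋ = 15, remainder 15
⌊766/15⌋ = 51, remainder 1
⌊15/1⌋ = 15, remainder 0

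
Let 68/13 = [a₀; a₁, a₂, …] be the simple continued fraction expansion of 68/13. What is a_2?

3

68 = 5·13 + 3, so a_0 = 5
13 = 4·3 + 1, so a_1 = 4
3 = 3·1 + 0, so a_2 = 3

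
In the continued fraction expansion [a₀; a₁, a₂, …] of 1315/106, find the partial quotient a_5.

2

Repeatedly divide and take the remainder:
1315 = 12·106 + 43, so a_0 = 12
106 = 2·43 + 20, so a_1 = 2
43 = 2·20 + 3, so a_2 = 2
20 = 6·3 + 2, so a_3 = 6
3 = 1·2 + 1, so a_4 = 1
2 = 2·1 + 0, so a_5 = 2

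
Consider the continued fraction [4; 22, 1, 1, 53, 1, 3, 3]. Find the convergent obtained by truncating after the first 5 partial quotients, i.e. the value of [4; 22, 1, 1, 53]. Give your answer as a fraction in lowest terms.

Start with 53.
1 + 1/(53/1) = 1 + 1/53 = 54/53
1 + 1/(54/53) = 1 + 53/54 = 107/54
22 + 1/(107/54) = 22 + 54/107 = 2408/107
4 + 1/(2408/107) = 4 + 107/2408 = 9739/2408

9739/2408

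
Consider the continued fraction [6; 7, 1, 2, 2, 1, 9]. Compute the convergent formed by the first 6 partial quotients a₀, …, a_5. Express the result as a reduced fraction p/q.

472/77

Work from the innermost term outward:
Start with 1.
2 + 1/(1/1) = 2 + 1/1 = 3/1
2 + 1/(3/1) = 2 + 1/3 = 7/3
1 + 1/(7/3) = 1 + 3/7 = 10/7
7 + 1/(10/7) = 7 + 7/10 = 77/10
6 + 1/(77/10) = 6 + 10/77 = 472/77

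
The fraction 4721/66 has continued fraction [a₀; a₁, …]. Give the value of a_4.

Run the Euclidean algorithm, recording each quotient:
⌊4721/66⌋ = 71, remainder 35
⌊66/35⌋ = 1, remainder 31
⌊35/31⌋ = 1, remainder 4
⌊31/4⌋ = 7, remainder 3
⌊4/3⌋ = 1, remainder 1

1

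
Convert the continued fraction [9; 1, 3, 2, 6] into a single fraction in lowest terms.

567/58

Start with 6.
2 + 1/(6/1) = 2 + 1/6 = 13/6
3 + 1/(13/6) = 3 + 6/13 = 45/13
1 + 1/(45/13) = 1 + 13/45 = 58/45
9 + 1/(58/45) = 9 + 45/58 = 567/58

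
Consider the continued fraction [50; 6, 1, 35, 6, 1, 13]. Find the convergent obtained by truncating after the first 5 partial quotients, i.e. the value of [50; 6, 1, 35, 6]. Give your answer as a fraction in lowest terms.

Compute successive convergents:
a_0 = 50: 50/1
a_1 = 6: 301/6
a_2 = 1: 351/7
a_3 = 35: 12586/251
a_4 = 6: 75867/1513

75867/1513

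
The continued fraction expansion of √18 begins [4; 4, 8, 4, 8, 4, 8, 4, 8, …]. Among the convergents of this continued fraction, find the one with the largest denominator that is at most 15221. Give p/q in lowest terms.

a_0 = 4: 4/1  (≤ bound)
a_1 = 4: 17/4  (≤ bound)
a_2 = 8: 140/33  (≤ bound)
a_3 = 4: 577/136  (≤ bound)
a_4 = 8: 4756/1121  (≤ bound)
a_5 = 4: 19601/4620  (≤ bound)
a_6 = 8: 161564/38081  (> 15221, stop)

19601/4620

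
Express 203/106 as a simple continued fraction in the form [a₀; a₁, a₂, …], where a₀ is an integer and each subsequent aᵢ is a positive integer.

Apply division with remainder until the remainder is 0:
203 ÷ 106 → quotient 1, remainder 97
106 ÷ 97 → quotient 1, remainder 9
97 ÷ 9 → quotient 10, remainder 7
9 ÷ 7 → quotient 1, remainder 2
7 ÷ 2 → quotient 3, remainder 1
2 ÷ 1 → quotient 2, remainder 0

[1; 1, 10, 1, 3, 2]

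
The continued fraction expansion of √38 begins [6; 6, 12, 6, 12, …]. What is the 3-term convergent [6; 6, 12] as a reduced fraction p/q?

Start with 12.
6 + 1/(12/1) = 6 + 1/12 = 73/12
6 + 1/(73/12) = 6 + 12/73 = 450/73

450/73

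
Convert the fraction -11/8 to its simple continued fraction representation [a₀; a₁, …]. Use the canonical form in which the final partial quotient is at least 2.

[-2; 1, 1, 1, 2]

Run the Euclidean algorithm, recording each quotient:
-11 = -2·8 + 5, so a_0 = -2
8 = 1·5 + 3, so a_1 = 1
5 = 1·3 + 2, so a_2 = 1
3 = 1·2 + 1, so a_3 = 1
2 = 2·1 + 0, so a_4 = 2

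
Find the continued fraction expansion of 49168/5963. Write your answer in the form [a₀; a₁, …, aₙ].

49168 = 8·5963 + 1464, so a_0 = 8
5963 = 4·1464 + 107, so a_1 = 4
1464 = 13·107 + 73, so a_2 = 13
107 = 1·73 + 34, so a_3 = 1
73 = 2·34 + 5, so a_4 = 2
34 = 6·5 + 4, so a_5 = 6
5 = 1·4 + 1, so a_6 = 1
4 = 4·1 + 0, so a_7 = 4

[8; 4, 13, 1, 2, 6, 1, 4]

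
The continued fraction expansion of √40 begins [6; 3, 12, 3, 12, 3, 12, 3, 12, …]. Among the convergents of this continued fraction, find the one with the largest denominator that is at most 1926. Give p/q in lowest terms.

8886/1405

List convergents until the denominator exceeds the bound:
a_0 = 6: 6/1  (≤ bound)
a_1 = 3: 19/3  (≤ bound)
a_2 = 12: 234/37  (≤ bound)
a_3 = 3: 721/114  (≤ bound)
a_4 = 12: 8886/1405  (≤ bound)
a_5 = 3: 27379/4329  (> 1926, stop)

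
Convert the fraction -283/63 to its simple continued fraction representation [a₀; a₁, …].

-283 ÷ 63 → quotient -5, remainder 32
63 ÷ 32 → quotient 1, remainder 31
32 ÷ 31 → quotient 1, remainder 1
31 ÷ 1 → quotient 31, remainder 0

[-5; 1, 1, 31]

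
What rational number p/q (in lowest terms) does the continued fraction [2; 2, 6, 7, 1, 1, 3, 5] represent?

9145/3714

Collapse the nested fraction from the inside out:
Start with 5.
3 + 1/(5/1) = 3 + 1/5 = 16/5
1 + 1/(16/5) = 1 + 5/16 = 21/16
1 + 1/(21/16) = 1 + 16/21 = 37/21
7 + 1/(37/21) = 7 + 21/37 = 280/37
6 + 1/(280/37) = 6 + 37/280 = 1717/280
2 + 1/(1717/280) = 2 + 280/1717 = 3714/1717
2 + 1/(3714/1717) = 2 + 1717/3714 = 9145/3714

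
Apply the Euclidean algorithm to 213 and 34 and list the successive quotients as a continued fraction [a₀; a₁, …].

[6; 3, 1, 3, 2]

Repeatedly divide and take the remainder:
213 = 6·34 + 9, so a_0 = 6
34 = 3·9 + 7, so a_1 = 3
9 = 1·7 + 2, so a_2 = 1
7 = 3·2 + 1, so a_3 = 3
2 = 2·1 + 0, so a_4 = 2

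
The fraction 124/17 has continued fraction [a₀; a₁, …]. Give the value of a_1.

3

Repeatedly divide and take the remainder:
124 = 7·17 + 5, so a_0 = 7
17 = 3·5 + 2, so a_1 = 3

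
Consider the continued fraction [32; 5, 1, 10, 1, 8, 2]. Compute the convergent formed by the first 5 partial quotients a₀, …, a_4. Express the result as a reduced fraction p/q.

2284/71

Collapse the nested fraction from the inside out:
Start with 1.
10 + 1/(1/1) = 10 + 1/1 = 11/1
1 + 1/(11/1) = 1 + 1/11 = 12/11
5 + 1/(12/11) = 5 + 11/12 = 71/12
32 + 1/(71/12) = 32 + 12/71 = 2284/71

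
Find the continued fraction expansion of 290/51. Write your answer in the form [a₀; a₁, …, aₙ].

[5; 1, 2, 5, 3]

290 ÷ 51 → quotient 5, remainder 35
51 ÷ 35 → quotient 1, remainder 16
35 ÷ 16 → quotient 2, remainder 3
16 ÷ 3 → quotient 5, remainder 1
3 ÷ 1 → quotient 3, remainder 0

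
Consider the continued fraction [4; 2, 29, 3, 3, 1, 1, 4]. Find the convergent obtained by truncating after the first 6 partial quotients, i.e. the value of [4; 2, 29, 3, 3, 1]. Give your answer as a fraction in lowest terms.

3481/775

Compute successive convergents:
a_0 = 4: 4/1
a_1 = 2: 9/2
a_2 = 29: 265/59
a_3 = 3: 804/179
a_4 = 3: 2677/596
a_5 = 1: 3481/775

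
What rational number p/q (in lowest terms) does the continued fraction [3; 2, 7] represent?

52/15

Collapse the nested fraction from the inside out:
Start with 7.
2 + 1/(7/1) = 2 + 1/7 = 15/7
3 + 1/(15/7) = 3 + 7/15 = 52/15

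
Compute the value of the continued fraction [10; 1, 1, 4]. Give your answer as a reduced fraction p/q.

Collapse the nested fraction from the inside out:
Start with 4.
1 + 1/(4/1) = 1 + 1/4 = 5/4
1 + 1/(5/4) = 1 + 4/5 = 9/5
10 + 1/(9/5) = 10 + 5/9 = 95/9

95/9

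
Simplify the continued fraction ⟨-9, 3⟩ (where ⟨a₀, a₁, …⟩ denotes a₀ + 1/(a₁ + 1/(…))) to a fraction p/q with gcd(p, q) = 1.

-26/3

a_0 = -9: -9/1
a_1 = 3: -26/3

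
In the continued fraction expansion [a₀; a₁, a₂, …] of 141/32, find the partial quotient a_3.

6

141 ÷ 32 → quotient 4, remainder 13
32 ÷ 13 → quotient 2, remainder 6
13 ÷ 6 → quotient 2, remainder 1
6 ÷ 1 → quotient 6, remainder 0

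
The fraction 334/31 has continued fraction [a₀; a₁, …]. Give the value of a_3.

Apply division with remainder until the remainder is 0:
334 ÷ 31 → quotient 10, remainder 24
31 ÷ 24 → quotient 1, remainder 7
24 ÷ 7 → quotient 3, remainder 3
7 ÷ 3 → quotient 2, remainder 1

2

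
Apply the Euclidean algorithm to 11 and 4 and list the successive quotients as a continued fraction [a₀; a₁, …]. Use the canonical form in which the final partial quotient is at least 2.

[2; 1, 3]

11 = 2·4 + 3, so a_0 = 2
4 = 1·3 + 1, so a_1 = 1
3 = 3·1 + 0, so a_2 = 3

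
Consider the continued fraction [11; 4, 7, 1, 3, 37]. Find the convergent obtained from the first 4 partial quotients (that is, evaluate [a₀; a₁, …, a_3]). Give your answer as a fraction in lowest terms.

371/33

Compute successive convergents:
a_0 = 11: 11/1
a_1 = 4: 45/4
a_2 = 7: 326/29
a_3 = 1: 371/33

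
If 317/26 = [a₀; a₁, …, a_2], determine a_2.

5

317 ÷ 26 → quotient 12, remainder 5
26 ÷ 5 → quotient 5, remainder 1
5 ÷ 1 → quotient 5, remainder 0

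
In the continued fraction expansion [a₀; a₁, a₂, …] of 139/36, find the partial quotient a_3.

139 ÷ 36 → quotient 3, remainder 31
36 ÷ 31 → quotient 1, remainder 5
31 ÷ 5 → quotient 6, remainder 1
5 ÷ 1 → quotient 5, remainder 0

5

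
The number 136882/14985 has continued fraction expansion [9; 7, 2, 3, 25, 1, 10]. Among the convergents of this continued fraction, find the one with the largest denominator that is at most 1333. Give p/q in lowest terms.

12012/1315

a_0 = 9: 9/1  (≤ bound)
a_1 = 7: 64/7  (≤ bound)
a_2 = 2: 137/15  (≤ bound)
a_3 = 3: 475/52  (≤ bound)
a_4 = 25: 12012/1315  (≤ bound)
a_5 = 1: 12487/1367  (> 1333, stop)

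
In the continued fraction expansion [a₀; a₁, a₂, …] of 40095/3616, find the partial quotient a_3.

Run the Euclidean algorithm, recording each quotient:
⌊40095/3616⌋ = 11, remainder 319
⌊3616/319⌋ = 11, remainder 107
⌊319/107⌋ = 2, remainder 105
⌊107/105⌋ = 1, remainder 2

1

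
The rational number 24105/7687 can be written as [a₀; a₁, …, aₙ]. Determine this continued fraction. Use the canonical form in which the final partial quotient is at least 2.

Repeatedly divide and take the remainder:
24105 ÷ 7687 → quotient 3, remainder 1044
7687 ÷ 1044 → quotient 7, remainder 379
1044 ÷ 379 → quotient 2, remainder 286
379 ÷ 286 → quotient 1, remainder 93
286 ÷ 93 → quotient 3, remainder 7
93 ÷ 7 → quotient 13, remainder 2
7 ÷ 2 → quotient 3, remainder 1
2 ÷ 1 → quotient 2, remainder 0

[3; 7, 2, 1, 3, 13, 3, 2]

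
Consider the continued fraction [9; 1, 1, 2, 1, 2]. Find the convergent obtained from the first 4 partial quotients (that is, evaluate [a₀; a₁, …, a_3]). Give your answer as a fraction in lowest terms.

Use the convergent recurrence hₖ = aₖ·hₖ₋₁ + hₖ₋₂ (and likewise for the denominators kₖ):
a_0 = 9: 9/1
a_1 = 1: 10/1
a_2 = 1: 19/2
a_3 = 2: 48/5

48/5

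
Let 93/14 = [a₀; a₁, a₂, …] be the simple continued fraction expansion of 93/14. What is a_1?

1

93 = 6·14 + 9, so a_0 = 6
14 = 1·9 + 5, so a_1 = 1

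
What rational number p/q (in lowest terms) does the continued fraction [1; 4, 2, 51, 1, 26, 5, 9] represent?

a_0 = 1: 1/1
a_1 = 4: 5/4
a_2 = 2: 11/9
a_3 = 51: 566/463
a_4 = 1: 577/472
a_5 = 26: 15568/12735
a_6 = 5: 78417/64147
a_7 = 9: 721321/590058

721321/590058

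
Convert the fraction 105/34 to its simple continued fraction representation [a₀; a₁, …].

105 = 3·34 + 3, so a_0 = 3
34 = 11·3 + 1, so a_1 = 11
3 = 3·1 + 0, so a_2 = 3

[3; 11, 3]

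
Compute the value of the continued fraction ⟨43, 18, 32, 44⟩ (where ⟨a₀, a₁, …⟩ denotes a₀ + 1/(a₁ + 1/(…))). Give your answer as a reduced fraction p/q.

1093867/25406

Starting at the tail and folding back:
Start with 44.
32 + 1/(44/1) = 32 + 1/44 = 1409/44
18 + 1/(1409/44) = 18 + 44/1409 = 25406/1409
43 + 1/(25406/1409) = 43 + 1409/25406 = 1093867/25406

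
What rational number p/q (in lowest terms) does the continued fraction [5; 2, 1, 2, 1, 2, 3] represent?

542/101

a_0 = 5: 5/1
a_1 = 2: 11/2
a_2 = 1: 16/3
a_3 = 2: 43/8
a_4 = 1: 59/11
a_5 = 2: 161/30
a_6 = 3: 542/101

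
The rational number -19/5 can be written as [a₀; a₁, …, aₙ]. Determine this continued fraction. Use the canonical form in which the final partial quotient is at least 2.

Repeatedly divide and take the remainder:
-19 = -4·5 + 1, so a_0 = -4
5 = 5·1 + 0, so a_1 = 5

[-4; 5]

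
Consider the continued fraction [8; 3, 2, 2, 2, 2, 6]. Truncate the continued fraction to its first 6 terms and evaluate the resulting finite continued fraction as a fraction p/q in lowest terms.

Start with 2.
2 + 1/(2/1) = 2 + 1/2 = 5/2
2 + 1/(5/2) = 2 + 2/5 = 12/5
2 + 1/(12/5) = 2 + 5/12 = 29/12
3 + 1/(29/12) = 3 + 12/29 = 99/29
8 + 1/(99/29) = 8 + 29/99 = 821/99

821/99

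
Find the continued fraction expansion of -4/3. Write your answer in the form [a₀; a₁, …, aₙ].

[-2; 1, 2]

-4 ÷ 3 → quotient -2, remainder 2
3 ÷ 2 → quotient 1, remainder 1
2 ÷ 1 → quotient 2, remainder 0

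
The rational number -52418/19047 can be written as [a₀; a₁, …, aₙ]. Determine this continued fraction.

⌊-52418/19047⌋ = -3, remainder 4723
⌊19047/4723⌋ = 4, remainder 155
⌊4723/155⌋ = 30, remainder 73
⌊155/73⌋ = 2, remainder 9
⌊73/9⌋ = 8, remainder 1
⌊9/1⌋ = 9, remainder 0

[-3; 4, 30, 2, 8, 9]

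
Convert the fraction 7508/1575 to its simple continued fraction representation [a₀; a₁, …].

Apply division with remainder until the remainder is 0:
⌊7508/1575⌋ = 4, remainder 1208
⌊1575/1208⌋ = 1, remainder 367
⌊1208/367⌋ = 3, remainder 107
⌊367/107⌋ = 3, remainder 46
⌊107/46⌋ = 2, remainder 15
⌊46/15⌋ = 3, remainder 1
⌊15/1⌋ = 15, remainder 0

[4; 1, 3, 3, 2, 3, 15]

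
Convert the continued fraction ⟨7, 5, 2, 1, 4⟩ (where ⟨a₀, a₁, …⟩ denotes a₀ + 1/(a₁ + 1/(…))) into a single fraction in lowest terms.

539/75

a_0 = 7: 7/1
a_1 = 5: 36/5
a_2 = 2: 79/11
a_3 = 1: 115/16
a_4 = 4: 539/75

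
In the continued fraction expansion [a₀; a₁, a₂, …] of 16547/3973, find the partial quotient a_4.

Repeatedly divide and take the remainder:
16547 ÷ 3973 → quotient 4, remainder 655
3973 ÷ 655 → quotient 6, remainder 43
655 ÷ 43 → quotient 15, remainder 10
43 ÷ 10 → quotient 4, remainder 3
10 ÷ 3 → quotient 3, remainder 1

3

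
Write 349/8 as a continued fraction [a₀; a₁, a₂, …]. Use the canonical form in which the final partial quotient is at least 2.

[43; 1, 1, 1, 2]

Run the Euclidean algorithm, recording each quotient:
349 = 43·8 + 5, so a_0 = 43
8 = 1·5 + 3, so a_1 = 1
5 = 1·3 + 2, so a_2 = 1
3 = 1·2 + 1, so a_3 = 1
2 = 2·1 + 0, so a_4 = 2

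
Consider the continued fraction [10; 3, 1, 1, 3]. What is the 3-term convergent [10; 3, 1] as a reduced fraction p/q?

Collapse the nested fraction from the inside out:
Start with 1.
3 + 1/(1/1) = 3 + 1/1 = 4/1
10 + 1/(4/1) = 10 + 1/4 = 41/4

41/4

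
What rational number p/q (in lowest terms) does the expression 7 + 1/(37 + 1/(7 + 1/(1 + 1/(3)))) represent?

Starting at the tail and folding back:
Start with 3.
1 + 1/(3/1) = 1 + 1/3 = 4/3
7 + 1/(4/3) = 7 + 3/4 = 31/4
37 + 1/(31/4) = 37 + 4/31 = 1151/31
7 + 1/(1151/31) = 7 + 31/1151 = 8088/1151

8088/1151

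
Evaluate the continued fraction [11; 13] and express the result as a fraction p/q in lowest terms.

a_0 = 11: 11/1
a_1 = 13: 144/13

144/13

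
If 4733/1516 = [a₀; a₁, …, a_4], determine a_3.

7

Run the Euclidean algorithm, recording each quotient:
4733 = 3·1516 + 185, so a_0 = 3
1516 = 8·185 + 36, so a_1 = 8
185 = 5·36 + 5, so a_2 = 5
36 = 7·5 + 1, so a_3 = 7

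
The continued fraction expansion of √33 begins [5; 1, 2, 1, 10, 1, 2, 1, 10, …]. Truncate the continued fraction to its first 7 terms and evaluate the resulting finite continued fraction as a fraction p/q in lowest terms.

Use the convergent recurrence hₖ = aₖ·hₖ₋₁ + hₖ₋₂ (and likewise for the denominators kₖ):
a_0 = 5: 5/1
a_1 = 1: 6/1
a_2 = 2: 17/3
a_3 = 1: 23/4
a_4 = 10: 247/43
a_5 = 1: 270/47
a_6 = 2: 787/137

787/137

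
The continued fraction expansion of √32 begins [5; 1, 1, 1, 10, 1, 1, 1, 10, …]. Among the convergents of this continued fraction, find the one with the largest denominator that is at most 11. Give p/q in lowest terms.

a_0 = 5: 5/1  (≤ bound)
a_1 = 1: 6/1  (≤ bound)
a_2 = 1: 11/2  (≤ bound)
a_3 = 1: 17/3  (≤ bound)
a_4 = 10: 181/32  (> 11, stop)

17/3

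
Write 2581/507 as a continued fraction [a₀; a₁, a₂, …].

2581 ÷ 507 → quotient 5, remainder 46
507 ÷ 46 → quotient 11, remainder 1
46 ÷ 1 → quotient 46, remainder 0

[5; 11, 46]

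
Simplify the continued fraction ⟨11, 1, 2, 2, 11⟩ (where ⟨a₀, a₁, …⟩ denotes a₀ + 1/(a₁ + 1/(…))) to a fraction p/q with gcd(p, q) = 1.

Start with 11.
2 + 1/(11/1) = 2 + 1/11 = 23/11
2 + 1/(23/11) = 2 + 11/23 = 57/23
1 + 1/(57/23) = 1 + 23/57 = 80/57
11 + 1/(80/57) = 11 + 57/80 = 937/80

937/80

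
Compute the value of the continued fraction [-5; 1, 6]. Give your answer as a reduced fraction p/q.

Start with 6.
1 + 1/(6/1) = 1 + 1/6 = 7/6
-5 + 1/(7/6) = -5 + 6/7 = -29/7

-29/7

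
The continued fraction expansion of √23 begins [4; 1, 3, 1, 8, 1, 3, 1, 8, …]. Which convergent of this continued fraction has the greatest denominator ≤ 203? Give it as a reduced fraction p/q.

916/191

List convergents until the denominator exceeds the bound:
a_0 = 4: 4/1  (≤ bound)
a_1 = 1: 5/1  (≤ bound)
a_2 = 3: 19/4  (≤ bound)
a_3 = 1: 24/5  (≤ bound)
a_4 = 8: 211/44  (≤ bound)
a_5 = 1: 235/49  (≤ bound)
a_6 = 3: 916/191  (≤ bound)
a_7 = 1: 1151/240  (> 203, stop)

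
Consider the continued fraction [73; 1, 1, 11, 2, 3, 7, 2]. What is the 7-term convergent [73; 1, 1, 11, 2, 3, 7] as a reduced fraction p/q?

a_0 = 73: 73/1
a_1 = 1: 74/1
a_2 = 1: 147/2
a_3 = 11: 1691/23
a_4 = 2: 3529/48
a_5 = 3: 12278/167
a_6 = 7: 89475/1217

89475/1217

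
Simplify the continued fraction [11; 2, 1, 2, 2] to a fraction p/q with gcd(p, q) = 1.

216/19

Compute successive convergents:
a_0 = 11: 11/1
a_1 = 2: 23/2
a_2 = 1: 34/3
a_3 = 2: 91/8
a_4 = 2: 216/19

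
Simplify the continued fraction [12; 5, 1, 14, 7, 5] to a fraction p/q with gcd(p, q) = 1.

39353/3234

a_0 = 12: 12/1
a_1 = 5: 61/5
a_2 = 1: 73/6
a_3 = 14: 1083/89
a_4 = 7: 7654/629
a_5 = 5: 39353/3234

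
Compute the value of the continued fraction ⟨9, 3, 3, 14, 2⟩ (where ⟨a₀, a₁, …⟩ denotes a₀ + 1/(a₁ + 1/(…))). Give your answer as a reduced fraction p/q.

2753/296

a_0 = 9: 9/1
a_1 = 3: 28/3
a_2 = 3: 93/10
a_3 = 14: 1330/143
a_4 = 2: 2753/296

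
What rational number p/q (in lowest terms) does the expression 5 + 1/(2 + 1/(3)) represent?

38/7

Use the convergent recurrence hₖ = aₖ·hₖ₋₁ + hₖ₋₂ (and likewise for the denominators kₖ):
a_0 = 5: 5/1
a_1 = 2: 11/2
a_2 = 3: 38/7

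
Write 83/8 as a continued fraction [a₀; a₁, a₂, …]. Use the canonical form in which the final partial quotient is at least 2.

[10; 2, 1, 2]

83 ÷ 8 → quotient 10, remainder 3
8 ÷ 3 → quotient 2, remainder 2
3 ÷ 2 → quotient 1, remainder 1
2 ÷ 1 → quotient 2, remainder 0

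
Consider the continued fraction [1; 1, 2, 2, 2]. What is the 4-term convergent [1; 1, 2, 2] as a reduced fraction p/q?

12/7

Compute successive convergents:
a_0 = 1: 1/1
a_1 = 1: 2/1
a_2 = 2: 5/3
a_3 = 2: 12/7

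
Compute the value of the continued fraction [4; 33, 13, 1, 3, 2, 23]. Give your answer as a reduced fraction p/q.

Start with 23.
2 + 1/(23/1) = 2 + 1/23 = 47/23
3 + 1/(47/23) = 3 + 23/47 = 164/47
1 + 1/(164/47) = 1 + 47/164 = 211/164
13 + 1/(211/164) = 13 + 164/211 = 2907/211
33 + 1/(2907/211) = 33 + 211/2907 = 96142/2907
4 + 1/(96142/2907) = 4 + 2907/96142 = 387475/96142

387475/96142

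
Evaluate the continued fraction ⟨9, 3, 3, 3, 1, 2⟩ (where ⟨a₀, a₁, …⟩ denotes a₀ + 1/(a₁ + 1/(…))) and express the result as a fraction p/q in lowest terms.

a_0 = 9: 9/1
a_1 = 3: 28/3
a_2 = 3: 93/10
a_3 = 3: 307/33
a_4 = 1: 400/43
a_5 = 2: 1107/119

1107/119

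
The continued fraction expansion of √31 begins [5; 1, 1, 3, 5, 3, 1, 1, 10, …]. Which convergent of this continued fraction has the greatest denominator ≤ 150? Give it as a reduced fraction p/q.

657/118

List convergents until the denominator exceeds the bound:
a_0 = 5: 5/1  (≤ bound)
a_1 = 1: 6/1  (≤ bound)
a_2 = 1: 11/2  (≤ bound)
a_3 = 3: 39/7  (≤ bound)
a_4 = 5: 206/37  (≤ bound)
a_5 = 3: 657/118  (≤ bound)
a_6 = 1: 863/155  (> 150, stop)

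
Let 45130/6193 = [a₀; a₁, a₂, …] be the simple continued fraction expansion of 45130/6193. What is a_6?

2

45130 ÷ 6193 → quotient 7, remainder 1779
6193 ÷ 1779 → quotient 3, remainder 856
1779 ÷ 856 → quotient 2, remainder 67
856 ÷ 67 → quotient 12, remainder 52
67 ÷ 52 → quotient 1, remainder 15
52 ÷ 15 → quotient 3, remainder 7
15 ÷ 7 → quotient 2, remainder 1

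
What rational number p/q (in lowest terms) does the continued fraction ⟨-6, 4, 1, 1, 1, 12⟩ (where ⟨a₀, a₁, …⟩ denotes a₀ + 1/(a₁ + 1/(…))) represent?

-1024/177

Start with 12.
1 + 1/(12/1) = 1 + 1/12 = 13/12
1 + 1/(13/12) = 1 + 12/13 = 25/13
1 + 1/(25/13) = 1 + 13/25 = 38/25
4 + 1/(38/25) = 4 + 25/38 = 177/38
-6 + 1/(177/38) = -6 + 38/177 = -1024/177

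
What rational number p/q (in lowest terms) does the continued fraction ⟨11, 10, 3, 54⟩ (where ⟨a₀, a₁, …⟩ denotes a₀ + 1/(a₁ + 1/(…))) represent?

18687/1684

Start with 54.
3 + 1/(54/1) = 3 + 1/54 = 163/54
10 + 1/(163/54) = 10 + 54/163 = 1684/163
11 + 1/(1684/163) = 11 + 163/1684 = 18687/1684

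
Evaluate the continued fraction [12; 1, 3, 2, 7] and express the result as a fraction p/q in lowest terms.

856/67

Compute successive convergents:
a_0 = 12: 12/1
a_1 = 1: 13/1
a_2 = 3: 51/4
a_3 = 2: 115/9
a_4 = 7: 856/67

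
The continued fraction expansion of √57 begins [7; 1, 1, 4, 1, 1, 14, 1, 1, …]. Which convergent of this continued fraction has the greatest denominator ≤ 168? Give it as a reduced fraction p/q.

a_0 = 7: 7/1  (≤ bound)
a_1 = 1: 8/1  (≤ bound)
a_2 = 1: 15/2  (≤ bound)
a_3 = 4: 68/9  (≤ bound)
a_4 = 1: 83/11  (≤ bound)
a_5 = 1: 151/20  (≤ bound)
a_6 = 14: 2197/291  (> 168, stop)

151/20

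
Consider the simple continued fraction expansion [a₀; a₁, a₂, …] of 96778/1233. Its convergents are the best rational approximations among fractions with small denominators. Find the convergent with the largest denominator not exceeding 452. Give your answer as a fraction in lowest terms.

23233/296

a_0 = 78: 78/1  (≤ bound)
a_1 = 2: 157/2  (≤ bound)
a_2 = 24: 3846/49  (≤ bound)
a_3 = 6: 23233/296  (≤ bound)
a_4 = 4: 96778/1233  (> 452, stop)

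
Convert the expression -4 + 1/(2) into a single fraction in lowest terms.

-7/2

Start with 2.
-4 + 1/(2/1) = -4 + 1/2 = -7/2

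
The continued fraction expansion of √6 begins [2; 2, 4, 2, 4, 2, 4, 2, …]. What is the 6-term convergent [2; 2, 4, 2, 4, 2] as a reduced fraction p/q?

485/198

Start with 2.
4 + 1/(2/1) = 4 + 1/2 = 9/2
2 + 1/(9/2) = 2 + 2/9 = 20/9
4 + 1/(20/9) = 4 + 9/20 = 89/20
2 + 1/(89/20) = 2 + 20/89 = 198/89
2 + 1/(198/89) = 2 + 89/198 = 485/198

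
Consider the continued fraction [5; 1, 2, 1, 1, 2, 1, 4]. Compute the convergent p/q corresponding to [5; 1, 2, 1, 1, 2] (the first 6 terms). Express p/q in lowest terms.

Build up convergents one term at a time:
a_0 = 5: 5/1
a_1 = 1: 6/1
a_2 = 2: 17/3
a_3 = 1: 23/4
a_4 = 1: 40/7
a_5 = 2: 103/18

103/18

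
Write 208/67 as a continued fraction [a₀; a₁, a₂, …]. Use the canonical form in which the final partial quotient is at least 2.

[3; 9, 1, 1, 3]

Repeatedly divide and take the remainder:
208 = 3·67 + 7, so a_0 = 3
67 = 9·7 + 4, so a_1 = 9
7 = 1·4 + 3, so a_2 = 1
4 = 1·3 + 1, so a_3 = 1
3 = 3·1 + 0, so a_4 = 3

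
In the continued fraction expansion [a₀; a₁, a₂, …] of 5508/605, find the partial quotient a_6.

Run the Euclidean algorithm, recording each quotient:
5508 ÷ 605 → quotient 9, remainder 63
605 ÷ 63 → quotient 9, remainder 38
63 ÷ 38 → quotient 1, remainder 25
38 ÷ 25 → quotient 1, remainder 13
25 ÷ 13 → quotient 1, remainder 12
13 ÷ 12 → quotient 1, remainder 1
12 ÷ 1 → quotient 12, remainder 0

12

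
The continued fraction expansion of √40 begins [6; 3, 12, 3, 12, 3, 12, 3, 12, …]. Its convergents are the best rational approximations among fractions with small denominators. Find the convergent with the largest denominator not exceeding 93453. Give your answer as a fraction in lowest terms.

337434/53353

a_0 = 6: 6/1  (≤ bound)
a_1 = 3: 19/3  (≤ bound)
a_2 = 12: 234/37  (≤ bound)
a_3 = 3: 721/114  (≤ bound)
a_4 = 12: 8886/1405  (≤ bound)
a_5 = 3: 27379/4329  (≤ bound)
a_6 = 12: 337434/53353  (≤ bound)
a_7 = 3: 1039681/164388  (> 93453, stop)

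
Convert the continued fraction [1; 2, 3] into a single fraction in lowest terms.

10/7

Start with 3.
2 + 1/(3/1) = 2 + 1/3 = 7/3
1 + 1/(7/3) = 1 + 3/7 = 10/7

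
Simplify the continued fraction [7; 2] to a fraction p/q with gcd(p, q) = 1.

Compute successive convergents:
a_0 = 7: 7/1
a_1 = 2: 15/2

15/2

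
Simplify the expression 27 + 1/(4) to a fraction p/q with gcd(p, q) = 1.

109/4

Work from the innermost term outward:
Start with 4.
27 + 1/(4/1) = 27 + 1/4 = 109/4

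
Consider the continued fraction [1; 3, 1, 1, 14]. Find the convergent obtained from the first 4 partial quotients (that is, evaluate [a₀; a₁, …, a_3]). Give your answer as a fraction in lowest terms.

9/7

Start with 1.
1 + 1/(1/1) = 1 + 1/1 = 2/1
3 + 1/(2/1) = 3 + 1/2 = 7/2
1 + 1/(7/2) = 1 + 2/7 = 9/7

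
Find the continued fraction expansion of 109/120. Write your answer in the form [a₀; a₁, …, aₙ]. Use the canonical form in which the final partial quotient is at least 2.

109 = 0·120 + 109, so a_0 = 0
120 = 1·109 + 11, so a_1 = 1
109 = 9·11 + 10, so a_2 = 9
11 = 1·10 + 1, so a_3 = 1
10 = 10·1 + 0, so a_4 = 10

[0; 1, 9, 1, 10]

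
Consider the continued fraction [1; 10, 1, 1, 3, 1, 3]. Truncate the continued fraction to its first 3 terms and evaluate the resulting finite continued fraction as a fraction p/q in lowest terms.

a_0 = 1: 1/1
a_1 = 10: 11/10
a_2 = 1: 12/11

12/11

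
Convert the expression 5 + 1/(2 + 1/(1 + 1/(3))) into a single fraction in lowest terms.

59/11

a_0 = 5: 5/1
a_1 = 2: 11/2
a_2 = 1: 16/3
a_3 = 3: 59/11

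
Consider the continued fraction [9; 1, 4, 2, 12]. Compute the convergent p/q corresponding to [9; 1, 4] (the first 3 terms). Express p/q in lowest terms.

49/5

a_0 = 9: 9/1
a_1 = 1: 10/1
a_2 = 4: 49/5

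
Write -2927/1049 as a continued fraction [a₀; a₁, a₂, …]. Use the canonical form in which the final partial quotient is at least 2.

Apply division with remainder until the remainder is 0:
⌊-2927/1049⌋ = -3, remainder 220
⌊1049/220⌋ = 4, remainder 169
⌊220/169⌋ = 1, remainder 51
⌊169/51⌋ = 3, remainder 16
⌊51/16⌋ = 3, remainder 3
⌊16/3⌋ = 5, remainder 1
⌊3/1⌋ = 3, remainder 0

[-3; 4, 1, 3, 3, 5, 3]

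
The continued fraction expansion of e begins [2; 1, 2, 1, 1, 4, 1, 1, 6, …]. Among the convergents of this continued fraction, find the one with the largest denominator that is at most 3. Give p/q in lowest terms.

a_0 = 2: 2/1  (≤ bound)
a_1 = 1: 3/1  (≤ bound)
a_2 = 2: 8/3  (≤ bound)
a_3 = 1: 11/4  (> 3, stop)

8/3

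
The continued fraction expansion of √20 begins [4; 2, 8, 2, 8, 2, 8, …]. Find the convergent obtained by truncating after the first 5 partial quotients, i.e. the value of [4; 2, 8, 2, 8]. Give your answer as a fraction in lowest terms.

Start with 8.
2 + 1/(8/1) = 2 + 1/8 = 17/8
8 + 1/(17/8) = 8 + 8/17 = 144/17
2 + 1/(144/17) = 2 + 17/144 = 305/144
4 + 1/(305/144) = 4 + 144/305 = 1364/305

1364/305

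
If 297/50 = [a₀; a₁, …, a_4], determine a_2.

15

Repeatedly divide and take the remainder:
297 ÷ 50 → quotient 5, remainder 47
50 ÷ 47 → quotient 1, remainder 3
47 ÷ 3 → quotient 15, remainder 2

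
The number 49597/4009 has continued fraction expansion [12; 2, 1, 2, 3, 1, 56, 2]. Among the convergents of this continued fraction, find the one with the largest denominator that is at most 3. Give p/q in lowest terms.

37/3

a_0 = 12: 12/1  (≤ bound)
a_1 = 2: 25/2  (≤ bound)
a_2 = 1: 37/3  (≤ bound)
a_3 = 2: 99/8  (> 3, stop)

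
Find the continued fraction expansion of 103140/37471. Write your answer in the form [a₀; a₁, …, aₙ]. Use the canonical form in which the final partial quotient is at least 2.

103140 ÷ 37471 → quotient 2, remainder 28198
37471 ÷ 28198 → quotient 1, remainder 9273
28198 ÷ 9273 → quotient 3, remainder 379
9273 ÷ 379 → quotient 24, remainder 177
379 ÷ 177 → quotient 2, remainder 25
177 ÷ 25 → quotient 7, remainder 2
25 ÷ 2 → quotient 12, remainder 1
2 ÷ 1 → quotient 2, remainder 0

[2; 1, 3, 24, 2, 7, 12, 2]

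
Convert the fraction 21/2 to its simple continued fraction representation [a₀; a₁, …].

[10; 2]

21 = 10·2 + 1, so a_0 = 10
2 = 2·1 + 0, so a_1 = 2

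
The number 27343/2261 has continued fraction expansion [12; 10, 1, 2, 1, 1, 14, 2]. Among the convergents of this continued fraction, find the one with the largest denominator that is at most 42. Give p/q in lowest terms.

387/32

a_0 = 12: 12/1  (≤ bound)
a_1 = 10: 121/10  (≤ bound)
a_2 = 1: 133/11  (≤ bound)
a_3 = 2: 387/32  (≤ bound)
a_4 = 1: 520/43  (> 42, stop)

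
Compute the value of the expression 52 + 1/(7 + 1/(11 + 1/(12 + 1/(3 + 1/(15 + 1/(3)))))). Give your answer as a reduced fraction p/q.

a_0 = 52: 52/1
a_1 = 7: 365/7
a_2 = 11: 4067/78
a_3 = 12: 49169/943
a_4 = 3: 151574/2907
a_5 = 15: 2322779/44548
a_6 = 3: 7119911/136551

7119911/136551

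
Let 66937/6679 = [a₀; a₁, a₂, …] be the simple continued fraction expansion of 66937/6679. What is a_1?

66937 = 10·6679 + 147, so a_0 = 10
6679 = 45·147 + 64, so a_1 = 45

45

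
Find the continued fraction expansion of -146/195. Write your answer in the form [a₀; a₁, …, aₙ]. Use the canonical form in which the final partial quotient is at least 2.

[-1; 3, 1, 48]

Repeatedly divide and take the remainder:
-146 = -1·195 + 49, so a_0 = -1
195 = 3·49 + 48, so a_1 = 3
49 = 1·48 + 1, so a_2 = 1
48 = 48·1 + 0, so a_3 = 48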